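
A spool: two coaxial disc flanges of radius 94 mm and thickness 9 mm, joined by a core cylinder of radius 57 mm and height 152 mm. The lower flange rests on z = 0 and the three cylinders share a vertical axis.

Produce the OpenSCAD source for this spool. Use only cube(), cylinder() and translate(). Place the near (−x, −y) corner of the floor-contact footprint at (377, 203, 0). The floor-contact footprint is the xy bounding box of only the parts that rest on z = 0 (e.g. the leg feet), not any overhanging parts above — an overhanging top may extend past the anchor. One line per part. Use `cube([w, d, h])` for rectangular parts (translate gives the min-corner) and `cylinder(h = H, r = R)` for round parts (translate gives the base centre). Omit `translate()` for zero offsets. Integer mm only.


translate([471, 297, 0]) cylinder(h = 9, r = 94);
translate([471, 297, 9]) cylinder(h = 152, r = 57);
translate([471, 297, 161]) cylinder(h = 9, r = 94);


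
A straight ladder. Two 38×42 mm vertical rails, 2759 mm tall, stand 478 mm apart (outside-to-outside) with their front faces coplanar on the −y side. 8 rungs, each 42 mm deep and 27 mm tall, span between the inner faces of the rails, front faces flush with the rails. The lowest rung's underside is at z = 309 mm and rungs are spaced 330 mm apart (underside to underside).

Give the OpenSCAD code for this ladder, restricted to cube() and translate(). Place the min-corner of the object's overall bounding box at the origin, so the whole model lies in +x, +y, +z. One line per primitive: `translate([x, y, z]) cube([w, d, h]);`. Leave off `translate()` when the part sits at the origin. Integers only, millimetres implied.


// rung span = 478 - 2*38 = 402
// rung[k] z = 309 + k*330
cube([38, 42, 2759]);
translate([440, 0, 0]) cube([38, 42, 2759]);
translate([38, 0, 309]) cube([402, 42, 27]);
translate([38, 0, 639]) cube([402, 42, 27]);
translate([38, 0, 969]) cube([402, 42, 27]);
translate([38, 0, 1299]) cube([402, 42, 27]);
translate([38, 0, 1629]) cube([402, 42, 27]);
translate([38, 0, 1959]) cube([402, 42, 27]);
translate([38, 0, 2289]) cube([402, 42, 27]);
translate([38, 0, 2619]) cube([402, 42, 27]);


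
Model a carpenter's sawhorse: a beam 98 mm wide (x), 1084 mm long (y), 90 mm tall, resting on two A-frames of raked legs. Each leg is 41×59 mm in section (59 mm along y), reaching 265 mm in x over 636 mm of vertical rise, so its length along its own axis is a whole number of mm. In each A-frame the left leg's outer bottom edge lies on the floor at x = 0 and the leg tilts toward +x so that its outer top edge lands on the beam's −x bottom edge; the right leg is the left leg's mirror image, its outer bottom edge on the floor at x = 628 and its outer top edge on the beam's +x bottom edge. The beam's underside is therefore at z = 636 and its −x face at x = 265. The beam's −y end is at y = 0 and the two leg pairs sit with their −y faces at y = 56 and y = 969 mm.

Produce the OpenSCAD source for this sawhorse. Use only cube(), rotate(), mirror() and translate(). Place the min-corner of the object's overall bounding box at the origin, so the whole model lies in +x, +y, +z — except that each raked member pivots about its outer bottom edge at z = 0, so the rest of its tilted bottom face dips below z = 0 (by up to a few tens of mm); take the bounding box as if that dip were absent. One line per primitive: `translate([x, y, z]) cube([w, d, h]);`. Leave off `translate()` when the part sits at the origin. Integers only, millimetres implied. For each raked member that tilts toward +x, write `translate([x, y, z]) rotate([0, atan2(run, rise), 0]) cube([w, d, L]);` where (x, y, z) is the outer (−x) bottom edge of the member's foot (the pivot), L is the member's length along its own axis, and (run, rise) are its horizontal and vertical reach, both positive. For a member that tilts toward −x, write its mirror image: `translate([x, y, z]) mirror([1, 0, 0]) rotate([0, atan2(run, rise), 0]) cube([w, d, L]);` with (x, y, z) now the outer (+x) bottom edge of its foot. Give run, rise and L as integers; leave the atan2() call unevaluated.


translate([265, 0, 636]) cube([98, 1084, 90]);
translate([0, 56, 0]) rotate([0, atan2(265, 636), 0]) cube([41, 59, 689]);
translate([628, 56, 0]) mirror([1, 0, 0]) rotate([0, atan2(265, 636), 0]) cube([41, 59, 689]);
translate([0, 969, 0]) rotate([0, atan2(265, 636), 0]) cube([41, 59, 689]);
translate([628, 969, 0]) mirror([1, 0, 0]) rotate([0, atan2(265, 636), 0]) cube([41, 59, 689]);


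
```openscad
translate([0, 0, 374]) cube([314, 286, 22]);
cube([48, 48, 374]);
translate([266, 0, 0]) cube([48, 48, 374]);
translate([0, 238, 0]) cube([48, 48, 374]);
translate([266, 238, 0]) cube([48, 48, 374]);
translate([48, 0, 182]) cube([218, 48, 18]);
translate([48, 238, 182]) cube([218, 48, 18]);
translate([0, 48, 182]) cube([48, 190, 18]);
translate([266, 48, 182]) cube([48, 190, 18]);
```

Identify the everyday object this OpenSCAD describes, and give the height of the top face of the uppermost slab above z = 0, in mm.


A stool. The seat height is 396 mm.

A 314×286×22 slab at z = 374 on four corner posts — a stool. The seat top is 374 + 22 = 396 mm.


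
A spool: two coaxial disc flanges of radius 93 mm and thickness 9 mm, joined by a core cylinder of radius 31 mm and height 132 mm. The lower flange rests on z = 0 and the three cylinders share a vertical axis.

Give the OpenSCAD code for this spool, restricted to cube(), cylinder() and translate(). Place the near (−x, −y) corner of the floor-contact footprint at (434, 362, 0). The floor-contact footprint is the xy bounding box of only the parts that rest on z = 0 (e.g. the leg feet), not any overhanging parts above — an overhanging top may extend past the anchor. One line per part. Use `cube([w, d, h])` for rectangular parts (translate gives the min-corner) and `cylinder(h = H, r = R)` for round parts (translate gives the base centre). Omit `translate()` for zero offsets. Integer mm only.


translate([527, 455, 0]) cylinder(h = 9, r = 93);
translate([527, 455, 9]) cylinder(h = 132, r = 31);
translate([527, 455, 141]) cylinder(h = 9, r = 93);


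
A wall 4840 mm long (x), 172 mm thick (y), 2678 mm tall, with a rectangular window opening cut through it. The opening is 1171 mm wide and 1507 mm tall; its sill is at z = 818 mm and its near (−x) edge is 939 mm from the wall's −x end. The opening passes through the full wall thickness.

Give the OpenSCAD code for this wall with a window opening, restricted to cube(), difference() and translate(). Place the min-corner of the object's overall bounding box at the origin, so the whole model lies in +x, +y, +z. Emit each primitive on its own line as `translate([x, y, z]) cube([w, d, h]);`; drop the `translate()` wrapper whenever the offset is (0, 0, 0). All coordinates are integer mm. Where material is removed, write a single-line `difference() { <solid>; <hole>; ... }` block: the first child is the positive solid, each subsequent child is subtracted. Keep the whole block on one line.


difference() { cube([4840, 172, 2678]); translate([939, 0, 818]) cube([1171, 172, 1507]); }


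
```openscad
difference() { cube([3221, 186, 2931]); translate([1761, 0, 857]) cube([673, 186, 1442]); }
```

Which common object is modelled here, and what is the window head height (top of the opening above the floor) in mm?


A wall with a window opening. The window head height is 2299 mm.

A wall with a rectangular opening subtracted — a window. Sill at z = 857, opening 1442 mm tall, so the head is at 857 + 1442 = 2299 mm.


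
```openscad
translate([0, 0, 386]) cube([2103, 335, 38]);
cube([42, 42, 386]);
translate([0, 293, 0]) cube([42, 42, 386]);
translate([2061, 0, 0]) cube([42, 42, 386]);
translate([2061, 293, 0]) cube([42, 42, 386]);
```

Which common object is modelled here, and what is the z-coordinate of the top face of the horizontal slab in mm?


A bench. The seat-top height is 424 mm.

A long slab on four corner posts — a bench. The slab sits at z = 386 with thickness 38, so the top is 386 + 38 = 424 mm.


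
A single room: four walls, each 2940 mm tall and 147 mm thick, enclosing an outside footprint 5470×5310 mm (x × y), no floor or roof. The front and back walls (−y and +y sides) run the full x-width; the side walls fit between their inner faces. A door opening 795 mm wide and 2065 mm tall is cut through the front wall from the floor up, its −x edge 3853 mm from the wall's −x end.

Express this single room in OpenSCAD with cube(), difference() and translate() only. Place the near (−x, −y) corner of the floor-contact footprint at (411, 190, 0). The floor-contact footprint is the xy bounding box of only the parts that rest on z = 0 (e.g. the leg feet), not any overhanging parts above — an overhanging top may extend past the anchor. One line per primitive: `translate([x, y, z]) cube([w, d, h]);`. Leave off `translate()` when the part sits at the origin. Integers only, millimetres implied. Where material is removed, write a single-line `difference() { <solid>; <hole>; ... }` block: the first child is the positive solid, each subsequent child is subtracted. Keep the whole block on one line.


difference() { translate([411, 190, 0]) cube([5470, 147, 2940]); translate([4264, 190, 0]) cube([795, 147, 2065]); }
translate([411, 5353, 0]) cube([5470, 147, 2940]);
translate([411, 337, 0]) cube([147, 5016, 2940]);
translate([5734, 337, 0]) cube([147, 5016, 2940]);


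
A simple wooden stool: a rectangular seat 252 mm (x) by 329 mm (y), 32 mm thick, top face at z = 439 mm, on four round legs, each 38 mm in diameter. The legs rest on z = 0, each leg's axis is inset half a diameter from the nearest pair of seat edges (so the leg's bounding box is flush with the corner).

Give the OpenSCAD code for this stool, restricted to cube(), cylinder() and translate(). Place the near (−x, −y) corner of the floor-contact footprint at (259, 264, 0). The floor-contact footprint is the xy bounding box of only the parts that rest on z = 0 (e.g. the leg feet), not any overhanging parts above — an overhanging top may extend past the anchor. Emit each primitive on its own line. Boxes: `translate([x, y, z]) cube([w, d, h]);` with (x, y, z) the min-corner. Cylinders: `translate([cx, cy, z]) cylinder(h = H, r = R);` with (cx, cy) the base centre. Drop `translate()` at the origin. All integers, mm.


// leg_h = 439 - 32 = 407
translate([259, 264, 407]) cube([252, 329, 32]);
translate([278, 283, 0]) cylinder(h = 407, r = 19);
translate([492, 283, 0]) cylinder(h = 407, r = 19);
translate([278, 574, 0]) cylinder(h = 407, r = 19);
translate([492, 574, 0]) cylinder(h = 407, r = 19);


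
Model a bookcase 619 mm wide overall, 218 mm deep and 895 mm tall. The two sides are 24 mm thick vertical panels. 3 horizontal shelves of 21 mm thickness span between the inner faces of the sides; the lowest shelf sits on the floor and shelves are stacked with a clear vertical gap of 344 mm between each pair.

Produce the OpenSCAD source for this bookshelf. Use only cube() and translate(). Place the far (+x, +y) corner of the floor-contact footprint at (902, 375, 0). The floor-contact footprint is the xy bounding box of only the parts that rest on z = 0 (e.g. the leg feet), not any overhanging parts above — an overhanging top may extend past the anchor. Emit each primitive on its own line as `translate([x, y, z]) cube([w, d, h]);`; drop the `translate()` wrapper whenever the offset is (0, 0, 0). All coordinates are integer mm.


translate([283, 157, 0]) cube([24, 218, 895]);
translate([878, 157, 0]) cube([24, 218, 895]);
translate([307, 157, 0]) cube([571, 218, 21]);
translate([307, 157, 365]) cube([571, 218, 21]);
translate([307, 157, 730]) cube([571, 218, 21]);


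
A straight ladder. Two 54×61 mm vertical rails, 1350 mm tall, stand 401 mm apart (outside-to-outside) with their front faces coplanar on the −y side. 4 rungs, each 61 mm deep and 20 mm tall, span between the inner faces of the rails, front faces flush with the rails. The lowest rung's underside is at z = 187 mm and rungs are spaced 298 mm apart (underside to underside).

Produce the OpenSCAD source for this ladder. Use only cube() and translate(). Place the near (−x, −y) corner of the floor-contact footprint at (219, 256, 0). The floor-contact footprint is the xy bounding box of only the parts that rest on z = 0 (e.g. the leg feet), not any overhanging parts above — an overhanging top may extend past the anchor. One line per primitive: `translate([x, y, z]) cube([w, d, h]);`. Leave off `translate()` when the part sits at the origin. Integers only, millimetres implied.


translate([219, 256, 0]) cube([54, 61, 1350]);
translate([566, 256, 0]) cube([54, 61, 1350]);
translate([273, 256, 187]) cube([293, 61, 20]);
translate([273, 256, 485]) cube([293, 61, 20]);
translate([273, 256, 783]) cube([293, 61, 20]);
translate([273, 256, 1081]) cube([293, 61, 20]);


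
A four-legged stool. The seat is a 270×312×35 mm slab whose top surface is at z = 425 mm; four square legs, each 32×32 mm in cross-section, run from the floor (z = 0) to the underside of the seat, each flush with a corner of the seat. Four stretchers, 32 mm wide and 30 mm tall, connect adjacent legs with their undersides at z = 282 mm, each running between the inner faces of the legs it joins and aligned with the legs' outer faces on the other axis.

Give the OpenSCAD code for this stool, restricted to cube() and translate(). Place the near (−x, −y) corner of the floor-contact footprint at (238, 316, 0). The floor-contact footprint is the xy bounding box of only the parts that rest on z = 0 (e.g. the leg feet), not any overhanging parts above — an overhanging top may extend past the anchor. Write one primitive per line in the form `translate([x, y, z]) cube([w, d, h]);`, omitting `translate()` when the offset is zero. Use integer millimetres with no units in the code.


translate([238, 316, 390]) cube([270, 312, 35]);
translate([238, 316, 0]) cube([32, 32, 390]);
translate([476, 316, 0]) cube([32, 32, 390]);
translate([238, 596, 0]) cube([32, 32, 390]);
translate([476, 596, 0]) cube([32, 32, 390]);
translate([270, 316, 282]) cube([206, 32, 30]);
translate([270, 596, 282]) cube([206, 32, 30]);
translate([238, 348, 282]) cube([32, 248, 30]);
translate([476, 348, 282]) cube([32, 248, 30]);


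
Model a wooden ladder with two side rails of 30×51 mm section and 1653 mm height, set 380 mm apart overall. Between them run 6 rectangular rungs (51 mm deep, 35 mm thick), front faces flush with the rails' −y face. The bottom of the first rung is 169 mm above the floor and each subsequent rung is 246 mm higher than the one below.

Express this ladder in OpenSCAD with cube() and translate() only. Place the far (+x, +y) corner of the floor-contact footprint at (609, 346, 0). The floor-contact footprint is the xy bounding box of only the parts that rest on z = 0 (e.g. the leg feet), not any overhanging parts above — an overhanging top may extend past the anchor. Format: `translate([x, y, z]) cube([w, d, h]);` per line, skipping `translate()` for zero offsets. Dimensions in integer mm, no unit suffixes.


translate([229, 295, 0]) cube([30, 51, 1653]);
translate([579, 295, 0]) cube([30, 51, 1653]);
translate([259, 295, 169]) cube([320, 51, 35]);
translate([259, 295, 415]) cube([320, 51, 35]);
translate([259, 295, 661]) cube([320, 51, 35]);
translate([259, 295, 907]) cube([320, 51, 35]);
translate([259, 295, 1153]) cube([320, 51, 35]);
translate([259, 295, 1399]) cube([320, 51, 35]);


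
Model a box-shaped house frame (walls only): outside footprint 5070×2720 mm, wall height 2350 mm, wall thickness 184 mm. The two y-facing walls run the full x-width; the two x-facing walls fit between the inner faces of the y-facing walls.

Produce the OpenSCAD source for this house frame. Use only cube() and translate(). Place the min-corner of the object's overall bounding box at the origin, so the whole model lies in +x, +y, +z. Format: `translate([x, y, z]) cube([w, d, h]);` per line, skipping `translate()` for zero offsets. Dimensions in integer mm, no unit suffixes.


cube([5070, 184, 2350]);
translate([0, 2536, 0]) cube([5070, 184, 2350]);
translate([0, 184, 0]) cube([184, 2352, 2350]);
translate([4886, 184, 0]) cube([184, 2352, 2350]);


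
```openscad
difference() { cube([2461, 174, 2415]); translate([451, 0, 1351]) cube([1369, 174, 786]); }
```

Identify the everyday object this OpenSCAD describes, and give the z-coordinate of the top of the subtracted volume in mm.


A wall with a window opening. The window head height is 2137 mm.

A wall with a rectangular opening subtracted — a window. Sill at z = 1351, opening 786 mm tall, so the head is at 1351 + 786 = 2137 mm.


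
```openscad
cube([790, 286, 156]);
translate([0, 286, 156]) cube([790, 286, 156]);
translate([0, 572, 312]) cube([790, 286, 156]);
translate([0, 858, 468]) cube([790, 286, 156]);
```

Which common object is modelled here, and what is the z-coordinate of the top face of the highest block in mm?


A staircase. The total rise is 624 mm.

4 identical blocks, each offset up and back from the previous — a staircase. Each step is 156 mm tall and there are 4 of them, so the total rise is 4 × 156 = 624 mm.


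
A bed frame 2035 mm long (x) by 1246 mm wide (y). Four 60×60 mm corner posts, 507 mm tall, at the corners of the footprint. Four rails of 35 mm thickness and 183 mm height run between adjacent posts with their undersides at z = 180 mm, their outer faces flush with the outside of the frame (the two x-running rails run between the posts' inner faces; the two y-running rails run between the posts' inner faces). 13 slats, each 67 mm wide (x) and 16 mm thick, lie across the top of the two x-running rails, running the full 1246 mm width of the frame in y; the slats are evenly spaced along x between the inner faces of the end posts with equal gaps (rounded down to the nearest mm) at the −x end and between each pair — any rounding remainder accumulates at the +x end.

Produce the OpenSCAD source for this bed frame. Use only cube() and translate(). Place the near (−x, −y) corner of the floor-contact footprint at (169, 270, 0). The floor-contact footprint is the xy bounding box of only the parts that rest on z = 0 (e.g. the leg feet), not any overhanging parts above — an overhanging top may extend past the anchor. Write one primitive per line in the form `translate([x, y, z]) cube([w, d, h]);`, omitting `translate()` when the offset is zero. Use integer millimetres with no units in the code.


translate([169, 270, 0]) cube([60, 60, 507]);
translate([169, 1456, 0]) cube([60, 60, 507]);
translate([2144, 270, 0]) cube([60, 60, 507]);
translate([2144, 1456, 0]) cube([60, 60, 507]);
translate([229, 270, 180]) cube([1915, 35, 183]);
translate([229, 1481, 180]) cube([1915, 35, 183]);
translate([169, 330, 180]) cube([35, 1126, 183]);
translate([2169, 330, 180]) cube([35, 1126, 183]);
translate([303, 270, 363]) cube([67, 1246, 16]);
translate([444, 270, 363]) cube([67, 1246, 16]);
translate([585, 270, 363]) cube([67, 1246, 16]);
translate([726, 270, 363]) cube([67, 1246, 16]);
translate([867, 270, 363]) cube([67, 1246, 16]);
translate([1008, 270, 363]) cube([67, 1246, 16]);
translate([1149, 270, 363]) cube([67, 1246, 16]);
translate([1290, 270, 363]) cube([67, 1246, 16]);
translate([1431, 270, 363]) cube([67, 1246, 16]);
translate([1572, 270, 363]) cube([67, 1246, 16]);
translate([1713, 270, 363]) cube([67, 1246, 16]);
translate([1854, 270, 363]) cube([67, 1246, 16]);
translate([1995, 270, 363]) cube([67, 1246, 16]);


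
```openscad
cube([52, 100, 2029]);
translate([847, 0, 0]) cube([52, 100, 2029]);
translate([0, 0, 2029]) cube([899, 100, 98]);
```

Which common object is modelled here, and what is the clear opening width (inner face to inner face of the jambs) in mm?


A door frame. The clear opening width is 795 mm.

Two 2029 mm tall posts with a header on top — a door frame. The left jamb is 52 mm wide at x = 0; the right jamb starts at x = 847. The clear opening is 847 − 52 = 795 mm.


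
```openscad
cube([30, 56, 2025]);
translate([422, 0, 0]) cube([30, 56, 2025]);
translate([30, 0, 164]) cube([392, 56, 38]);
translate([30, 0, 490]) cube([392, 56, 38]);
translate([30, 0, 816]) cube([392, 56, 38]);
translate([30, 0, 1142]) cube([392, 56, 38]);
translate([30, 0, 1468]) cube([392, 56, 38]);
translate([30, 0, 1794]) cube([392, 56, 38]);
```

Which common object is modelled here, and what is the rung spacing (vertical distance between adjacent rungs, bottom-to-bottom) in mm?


A ladder. The rung spacing is 326 mm.

Two tall 30×56 posts with 6 short bars between them — a ladder. Adjacent rungs sit at z = 164 and z = 490, so the spacing is 490 − 164 = 326 mm.


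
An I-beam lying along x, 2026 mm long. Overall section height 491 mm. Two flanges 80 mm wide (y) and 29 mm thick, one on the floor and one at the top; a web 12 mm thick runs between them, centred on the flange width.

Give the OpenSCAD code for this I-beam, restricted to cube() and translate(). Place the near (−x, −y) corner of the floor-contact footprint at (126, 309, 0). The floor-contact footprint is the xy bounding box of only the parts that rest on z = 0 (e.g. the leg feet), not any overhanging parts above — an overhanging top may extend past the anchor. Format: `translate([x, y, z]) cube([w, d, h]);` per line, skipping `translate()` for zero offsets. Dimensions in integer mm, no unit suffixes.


translate([126, 309, 0]) cube([2026, 80, 29]);
translate([126, 343, 29]) cube([2026, 12, 433]);
translate([126, 309, 462]) cube([2026, 80, 29]);


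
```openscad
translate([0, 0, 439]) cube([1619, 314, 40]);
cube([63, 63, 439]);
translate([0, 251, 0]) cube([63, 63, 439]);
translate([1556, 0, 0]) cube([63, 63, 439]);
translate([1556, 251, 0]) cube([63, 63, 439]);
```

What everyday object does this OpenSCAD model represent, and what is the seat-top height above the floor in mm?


A bench. The seat-top height is 479 mm.

A long slab on four corner posts — a bench. The slab sits at z = 439 with thickness 40, so the top is 439 + 40 = 479 mm.


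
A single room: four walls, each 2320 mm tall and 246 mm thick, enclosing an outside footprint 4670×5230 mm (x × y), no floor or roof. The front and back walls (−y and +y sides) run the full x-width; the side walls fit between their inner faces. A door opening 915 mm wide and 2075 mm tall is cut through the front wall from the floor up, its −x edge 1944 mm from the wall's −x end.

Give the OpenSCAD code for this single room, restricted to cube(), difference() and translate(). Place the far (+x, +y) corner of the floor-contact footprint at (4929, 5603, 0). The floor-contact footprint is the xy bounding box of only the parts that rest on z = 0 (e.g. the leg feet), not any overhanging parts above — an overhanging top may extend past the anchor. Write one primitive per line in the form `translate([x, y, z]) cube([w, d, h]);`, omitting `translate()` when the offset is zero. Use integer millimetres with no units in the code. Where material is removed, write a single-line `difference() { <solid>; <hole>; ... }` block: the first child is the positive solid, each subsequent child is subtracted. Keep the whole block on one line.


difference() { translate([259, 373, 0]) cube([4670, 246, 2320]); translate([2203, 373, 0]) cube([915, 246, 2075]); }
translate([259, 5357, 0]) cube([4670, 246, 2320]);
translate([259, 619, 0]) cube([246, 4738, 2320]);
translate([4683, 619, 0]) cube([246, 4738, 2320]);


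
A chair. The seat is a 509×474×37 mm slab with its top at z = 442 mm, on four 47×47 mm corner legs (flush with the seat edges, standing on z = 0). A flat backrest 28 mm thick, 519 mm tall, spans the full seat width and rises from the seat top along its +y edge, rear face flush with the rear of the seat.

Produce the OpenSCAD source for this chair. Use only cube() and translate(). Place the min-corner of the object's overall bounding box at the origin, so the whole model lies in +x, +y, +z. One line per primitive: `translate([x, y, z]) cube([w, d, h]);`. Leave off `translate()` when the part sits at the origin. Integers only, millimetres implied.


translate([0, 0, 405]) cube([509, 474, 37]);
cube([47, 47, 405]);
translate([462, 0, 0]) cube([47, 47, 405]);
translate([0, 427, 0]) cube([47, 47, 405]);
translate([462, 427, 0]) cube([47, 47, 405]);
translate([0, 446, 442]) cube([509, 28, 519]);


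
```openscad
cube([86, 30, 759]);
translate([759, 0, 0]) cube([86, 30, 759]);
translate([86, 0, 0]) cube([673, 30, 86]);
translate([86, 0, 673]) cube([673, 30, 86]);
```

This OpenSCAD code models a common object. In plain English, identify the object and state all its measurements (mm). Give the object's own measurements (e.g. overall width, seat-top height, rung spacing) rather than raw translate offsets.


A rectangular picture frame lying in the x–z plane (depth along y). The opening is 673 mm wide (x) by 587 mm tall (z), surrounded by a border 86 mm wide on all four sides. The frame is 30 mm deep and is made of two full-height vertical stiles with two horizontal rails fitted between them.


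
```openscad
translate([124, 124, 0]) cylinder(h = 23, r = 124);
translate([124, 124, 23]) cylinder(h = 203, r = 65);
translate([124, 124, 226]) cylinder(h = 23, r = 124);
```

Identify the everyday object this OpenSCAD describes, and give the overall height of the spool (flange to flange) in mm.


A spool. The overall height is 249 mm.

Three coaxial cylinders, large–small–large — a spool. Two 23 mm flanges and a 203 mm core give 23 + 203 + 23 = 249 mm.


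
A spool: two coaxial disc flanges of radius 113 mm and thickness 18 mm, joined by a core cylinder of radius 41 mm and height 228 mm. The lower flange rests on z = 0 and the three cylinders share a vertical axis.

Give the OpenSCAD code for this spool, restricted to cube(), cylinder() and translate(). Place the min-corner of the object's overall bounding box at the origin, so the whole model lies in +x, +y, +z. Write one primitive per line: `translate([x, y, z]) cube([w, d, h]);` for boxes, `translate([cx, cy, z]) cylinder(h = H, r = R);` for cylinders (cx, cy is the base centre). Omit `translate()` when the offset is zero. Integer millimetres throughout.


translate([113, 113, 0]) cylinder(h = 18, r = 113);
translate([113, 113, 18]) cylinder(h = 228, r = 41);
translate([113, 113, 246]) cylinder(h = 18, r = 113);


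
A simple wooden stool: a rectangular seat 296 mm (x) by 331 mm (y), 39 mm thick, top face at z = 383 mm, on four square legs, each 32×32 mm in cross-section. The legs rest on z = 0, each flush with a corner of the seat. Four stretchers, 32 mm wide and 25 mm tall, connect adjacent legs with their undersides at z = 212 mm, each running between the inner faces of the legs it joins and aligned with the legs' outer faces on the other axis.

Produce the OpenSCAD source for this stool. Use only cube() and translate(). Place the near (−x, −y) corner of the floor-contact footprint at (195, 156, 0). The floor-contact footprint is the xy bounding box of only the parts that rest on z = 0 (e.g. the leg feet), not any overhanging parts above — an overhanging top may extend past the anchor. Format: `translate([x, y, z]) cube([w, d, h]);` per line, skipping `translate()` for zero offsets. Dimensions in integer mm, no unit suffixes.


translate([195, 156, 344]) cube([296, 331, 39]);
translate([195, 156, 0]) cube([32, 32, 344]);
translate([459, 156, 0]) cube([32, 32, 344]);
translate([195, 455, 0]) cube([32, 32, 344]);
translate([459, 455, 0]) cube([32, 32, 344]);
translate([227, 156, 212]) cube([232, 32, 25]);
translate([227, 455, 212]) cube([232, 32, 25]);
translate([195, 188, 212]) cube([32, 267, 25]);
translate([459, 188, 212]) cube([32, 267, 25]);


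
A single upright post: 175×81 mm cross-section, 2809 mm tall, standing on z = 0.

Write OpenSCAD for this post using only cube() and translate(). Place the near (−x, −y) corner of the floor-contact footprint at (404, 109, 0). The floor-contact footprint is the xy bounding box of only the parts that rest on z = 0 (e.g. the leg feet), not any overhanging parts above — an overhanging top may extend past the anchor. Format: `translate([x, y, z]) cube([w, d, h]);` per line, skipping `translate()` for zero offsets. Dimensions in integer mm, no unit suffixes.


translate([404, 109, 0]) cube([175, 81, 2809]);


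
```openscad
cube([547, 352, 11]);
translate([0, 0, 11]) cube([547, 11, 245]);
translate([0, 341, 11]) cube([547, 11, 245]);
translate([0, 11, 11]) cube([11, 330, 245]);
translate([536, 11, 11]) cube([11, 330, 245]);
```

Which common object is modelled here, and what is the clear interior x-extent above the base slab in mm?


An open box. The internal width is 525 mm.

A 547×352 base slab with four walls standing on it — an open box. The base is 547 mm wide and the walls are 11 mm thick, so the internal width is 547 − 2 × 11 = 525 mm.


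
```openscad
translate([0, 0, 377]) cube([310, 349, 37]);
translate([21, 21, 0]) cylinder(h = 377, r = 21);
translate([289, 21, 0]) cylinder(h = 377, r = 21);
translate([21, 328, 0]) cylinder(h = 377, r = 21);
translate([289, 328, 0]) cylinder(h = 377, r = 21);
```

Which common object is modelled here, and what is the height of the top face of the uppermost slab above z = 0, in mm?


A stool. The seat height is 414 mm.

A 310×349×37 slab at z = 377 on four corner cylinders — a stool. The seat top is 377 + 37 = 414 mm.


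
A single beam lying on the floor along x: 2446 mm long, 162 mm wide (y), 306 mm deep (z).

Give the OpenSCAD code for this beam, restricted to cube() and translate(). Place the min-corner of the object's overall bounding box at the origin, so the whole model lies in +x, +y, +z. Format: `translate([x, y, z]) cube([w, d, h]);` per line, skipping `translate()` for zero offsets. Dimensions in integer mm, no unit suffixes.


cube([2446, 162, 306]);


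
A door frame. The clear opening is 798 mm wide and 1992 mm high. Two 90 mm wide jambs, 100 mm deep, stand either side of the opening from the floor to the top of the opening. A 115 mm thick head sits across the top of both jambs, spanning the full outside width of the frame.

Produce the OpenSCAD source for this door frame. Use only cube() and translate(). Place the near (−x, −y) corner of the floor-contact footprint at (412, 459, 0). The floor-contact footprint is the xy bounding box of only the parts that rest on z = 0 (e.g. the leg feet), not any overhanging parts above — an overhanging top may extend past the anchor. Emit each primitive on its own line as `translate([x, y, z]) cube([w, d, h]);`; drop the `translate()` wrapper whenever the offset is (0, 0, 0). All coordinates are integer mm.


translate([412, 459, 0]) cube([90, 100, 1992]);
translate([1300, 459, 0]) cube([90, 100, 1992]);
translate([412, 459, 1992]) cube([978, 100, 115]);


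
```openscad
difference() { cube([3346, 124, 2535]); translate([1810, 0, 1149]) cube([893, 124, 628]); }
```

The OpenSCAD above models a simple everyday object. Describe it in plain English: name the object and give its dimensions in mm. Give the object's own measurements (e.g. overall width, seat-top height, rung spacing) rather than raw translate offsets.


A wall 3346 mm long (x), 124 mm thick (y), 2535 mm tall, with a rectangular window opening cut through it. The opening is 893 mm wide and 628 mm tall; its sill is at z = 1149 mm and its near (−x) edge is 1810 mm from the wall's −x end. The opening passes through the full wall thickness.


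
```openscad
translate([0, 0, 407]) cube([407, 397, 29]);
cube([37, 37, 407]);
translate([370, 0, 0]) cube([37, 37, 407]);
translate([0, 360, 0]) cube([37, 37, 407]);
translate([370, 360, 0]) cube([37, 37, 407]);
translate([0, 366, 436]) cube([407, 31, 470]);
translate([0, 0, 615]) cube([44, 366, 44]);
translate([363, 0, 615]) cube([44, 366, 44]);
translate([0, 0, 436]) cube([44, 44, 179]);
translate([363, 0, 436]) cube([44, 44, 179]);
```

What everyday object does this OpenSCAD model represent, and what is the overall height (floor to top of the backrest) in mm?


A chair. The overall height is 906 mm.

A slab on four corner posts with a tall panel at the back — a chair. The seat slab sits at z = 407 with thickness 29, and the 470 mm backrest starts at the seat top, so the overall height is 407 + 29 + 470 = 906 mm.


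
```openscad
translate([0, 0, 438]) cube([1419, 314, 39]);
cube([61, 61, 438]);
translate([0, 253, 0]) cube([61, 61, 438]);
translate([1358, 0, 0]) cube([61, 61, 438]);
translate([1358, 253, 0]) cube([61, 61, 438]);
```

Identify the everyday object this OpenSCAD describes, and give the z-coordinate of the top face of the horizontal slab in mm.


A bench. The seat-top height is 477 mm.

A long slab on four corner posts — a bench. The slab sits at z = 438 with thickness 39, so the top is 438 + 39 = 477 mm.


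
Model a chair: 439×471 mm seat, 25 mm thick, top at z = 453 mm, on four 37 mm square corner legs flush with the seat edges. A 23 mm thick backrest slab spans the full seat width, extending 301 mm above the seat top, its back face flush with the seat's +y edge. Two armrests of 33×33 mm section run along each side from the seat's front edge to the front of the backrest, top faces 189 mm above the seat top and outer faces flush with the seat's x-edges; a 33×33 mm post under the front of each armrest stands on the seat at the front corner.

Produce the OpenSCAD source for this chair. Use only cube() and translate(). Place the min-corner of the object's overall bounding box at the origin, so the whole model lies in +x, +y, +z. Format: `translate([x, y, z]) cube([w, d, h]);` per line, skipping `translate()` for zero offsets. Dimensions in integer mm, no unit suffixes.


// leg_h = 453 - 25 = 428
// arm post h = 189 - 33 = 156
translate([0, 0, 428]) cube([439, 471, 25]);
cube([37, 37, 428]);
translate([402, 0, 0]) cube([37, 37, 428]);
translate([0, 434, 0]) cube([37, 37, 428]);
translate([402, 434, 0]) cube([37, 37, 428]);
translate([0, 448, 453]) cube([439, 23, 301]);
translate([0, 0, 609]) cube([33, 448, 33]);
translate([406, 0, 609]) cube([33, 448, 33]);
translate([0, 0, 453]) cube([33, 33, 156]);
translate([406, 0, 453]) cube([33, 33, 156]);


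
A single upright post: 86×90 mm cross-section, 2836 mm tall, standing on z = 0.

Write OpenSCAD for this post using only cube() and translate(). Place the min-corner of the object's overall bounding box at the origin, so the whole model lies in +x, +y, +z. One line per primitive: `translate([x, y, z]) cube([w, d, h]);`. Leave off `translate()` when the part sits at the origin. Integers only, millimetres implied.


cube([86, 90, 2836]);


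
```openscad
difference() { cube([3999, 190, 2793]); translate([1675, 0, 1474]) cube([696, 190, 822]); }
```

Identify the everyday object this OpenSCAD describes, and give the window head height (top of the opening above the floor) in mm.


A wall with a window opening. The window head height is 2296 mm.

A wall with a rectangular opening subtracted — a window. Sill at z = 1474, opening 822 mm tall, so the head is at 1474 + 822 = 2296 mm.


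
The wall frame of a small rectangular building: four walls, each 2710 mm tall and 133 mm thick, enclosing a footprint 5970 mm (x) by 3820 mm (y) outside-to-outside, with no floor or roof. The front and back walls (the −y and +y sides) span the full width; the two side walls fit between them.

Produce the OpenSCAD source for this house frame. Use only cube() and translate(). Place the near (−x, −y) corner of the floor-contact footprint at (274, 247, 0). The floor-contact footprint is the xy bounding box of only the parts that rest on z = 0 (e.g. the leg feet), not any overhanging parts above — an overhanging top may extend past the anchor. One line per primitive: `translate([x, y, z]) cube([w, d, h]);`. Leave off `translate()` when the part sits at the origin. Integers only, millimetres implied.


translate([274, 247, 0]) cube([5970, 133, 2710]);
translate([274, 3934, 0]) cube([5970, 133, 2710]);
translate([274, 380, 0]) cube([133, 3554, 2710]);
translate([6111, 380, 0]) cube([133, 3554, 2710]);


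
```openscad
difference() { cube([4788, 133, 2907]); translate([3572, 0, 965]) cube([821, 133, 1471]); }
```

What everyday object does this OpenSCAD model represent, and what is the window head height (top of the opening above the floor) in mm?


A wall with a window opening. The window head height is 2436 mm.

A wall with a rectangular opening subtracted — a window. Sill at z = 965, opening 1471 mm tall, so the head is at 965 + 1471 = 2436 mm.


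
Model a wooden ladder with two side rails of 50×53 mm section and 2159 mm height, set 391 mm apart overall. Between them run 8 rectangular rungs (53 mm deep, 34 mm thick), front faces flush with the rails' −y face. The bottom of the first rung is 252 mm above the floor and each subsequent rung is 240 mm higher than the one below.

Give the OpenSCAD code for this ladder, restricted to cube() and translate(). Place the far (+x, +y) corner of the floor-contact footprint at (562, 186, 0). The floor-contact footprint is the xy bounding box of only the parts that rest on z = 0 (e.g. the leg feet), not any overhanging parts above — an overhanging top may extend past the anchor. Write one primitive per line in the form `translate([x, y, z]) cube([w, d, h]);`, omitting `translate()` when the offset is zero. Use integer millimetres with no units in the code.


// rung span = 391 - 2*50 = 291
// rung[k] z = 252 + k*240
translate([171, 133, 0]) cube([50, 53, 2159]);
translate([512, 133, 0]) cube([50, 53, 2159]);
translate([221, 133, 252]) cube([291, 53, 34]);
translate([221, 133, 492]) cube([291, 53, 34]);
translate([221, 133, 732]) cube([291, 53, 34]);
translate([221, 133, 972]) cube([291, 53, 34]);
translate([221, 133, 1212]) cube([291, 53, 34]);
translate([221, 133, 1452]) cube([291, 53, 34]);
translate([221, 133, 1692]) cube([291, 53, 34]);
translate([221, 133, 1932]) cube([291, 53, 34]);


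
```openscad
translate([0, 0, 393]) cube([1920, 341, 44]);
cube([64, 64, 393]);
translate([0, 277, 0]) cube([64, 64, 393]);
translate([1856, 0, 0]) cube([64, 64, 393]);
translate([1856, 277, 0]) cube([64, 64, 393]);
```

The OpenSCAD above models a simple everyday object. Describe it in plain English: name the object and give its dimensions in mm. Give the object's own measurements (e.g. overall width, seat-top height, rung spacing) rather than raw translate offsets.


A long wooden bench with a 1920 mm (x) × 341 mm (y) seat, 44 mm thick, its top surface 437 mm above the floor. Four 64 mm square legs at the seat corners, flush with the edges, run from z = 0 to the seat underside.


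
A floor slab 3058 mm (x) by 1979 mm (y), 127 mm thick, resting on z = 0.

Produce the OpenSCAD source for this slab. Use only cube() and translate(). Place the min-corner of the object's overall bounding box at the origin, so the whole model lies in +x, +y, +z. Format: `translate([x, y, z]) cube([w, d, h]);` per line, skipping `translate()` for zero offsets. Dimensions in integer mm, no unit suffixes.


cube([3058, 1979, 127]);


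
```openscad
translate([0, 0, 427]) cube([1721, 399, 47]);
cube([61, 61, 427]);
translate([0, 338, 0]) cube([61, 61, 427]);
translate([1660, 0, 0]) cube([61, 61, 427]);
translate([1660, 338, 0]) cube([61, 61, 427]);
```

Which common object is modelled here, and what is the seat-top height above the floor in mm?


A bench. The seat-top height is 474 mm.

A long slab on four corner posts — a bench. The slab sits at z = 427 with thickness 47, so the top is 427 + 47 = 474 mm.


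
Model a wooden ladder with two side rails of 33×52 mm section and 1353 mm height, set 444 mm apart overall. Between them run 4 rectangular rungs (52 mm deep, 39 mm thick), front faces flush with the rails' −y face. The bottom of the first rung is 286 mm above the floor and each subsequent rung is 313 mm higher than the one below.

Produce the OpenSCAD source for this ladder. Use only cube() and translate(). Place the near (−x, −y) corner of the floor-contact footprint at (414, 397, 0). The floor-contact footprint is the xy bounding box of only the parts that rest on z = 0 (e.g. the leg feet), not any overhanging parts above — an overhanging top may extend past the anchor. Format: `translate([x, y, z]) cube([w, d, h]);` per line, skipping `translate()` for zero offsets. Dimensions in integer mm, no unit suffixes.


translate([414, 397, 0]) cube([33, 52, 1353]);
translate([825, 397, 0]) cube([33, 52, 1353]);
translate([447, 397, 286]) cube([378, 52, 39]);
translate([447, 397, 599]) cube([378, 52, 39]);
translate([447, 397, 912]) cube([378, 52, 39]);
translate([447, 397, 1225]) cube([378, 52, 39]);
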